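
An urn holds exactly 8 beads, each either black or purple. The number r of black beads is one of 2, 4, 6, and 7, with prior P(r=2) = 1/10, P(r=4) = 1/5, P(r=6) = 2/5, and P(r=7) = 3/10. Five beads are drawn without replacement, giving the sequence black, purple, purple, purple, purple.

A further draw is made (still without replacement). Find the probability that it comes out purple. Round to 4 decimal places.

Under each hypothesis, the probability of the observed sequence is: P(data | r = 2) = (2/8)(6/7)(5/6)(4/5)(3/4) = 0.10714; P(data | r = 4) = (4/8)(4/7)(3/6)(2/5)(1/4) = 0.014286; P(data | r = 6) = (6/8)(2/7)(1/6)(0/5) = 0; P(data | r = 7) = (7/8)(1/7)(0/6) = 0.
Multiplying each by its prior: 1/10 · 0.10714 = 0.010714, 1/5 · 0.014286 = 0.0028571, 2/5 · 0 = 0, 3/10 · 0 = 0; summing to 0.013571.
Dividing through by the total gives posterior P(r = 2 | data) = 0.78947, P(r = 4 | data) = 0.21053, P(r = 6 | data) = 0, P(r = 7 | data) = 0.
Averaging over the posterior, P(purple next | data) = (2/3)(0.78947) + (0)(0.21053) = 0.52632.

0.5263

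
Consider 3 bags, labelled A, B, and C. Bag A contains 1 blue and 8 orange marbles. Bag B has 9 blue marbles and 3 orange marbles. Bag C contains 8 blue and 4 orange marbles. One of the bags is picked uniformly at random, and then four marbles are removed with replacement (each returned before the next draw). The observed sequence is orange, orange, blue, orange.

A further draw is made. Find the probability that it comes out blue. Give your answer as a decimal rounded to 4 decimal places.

0.2964

For each hypothesis, P(data | H) works out to: P(data | bag A) = (8/9)(8/9)(1/9)(8/9) = 0.078037; P(data | bag B) = (3/12)(3/12)(9/12)(3/12) = 0.011719; P(data | bag C) = (4/12)(4/12)(8/12)(4/12) = 0.024691.
The prior-weighted likelihoods are 1/3 · 0.078037 = 0.026012, 1/3 · 0.011719 = 0.0039062, 1/3 · 0.024691 = 0.0082305; with total 0.038149.
Dividing through by the total gives posterior P(bag A | data) = 0.68186, P(bag B | data) = 0.10239, P(bag C | data) = 0.21574.
Averaging over the posterior, P(blue next | data) = (1/9)(0.68186) + (3/4)(0.10239) + (2/3)(0.21574) = 0.29639.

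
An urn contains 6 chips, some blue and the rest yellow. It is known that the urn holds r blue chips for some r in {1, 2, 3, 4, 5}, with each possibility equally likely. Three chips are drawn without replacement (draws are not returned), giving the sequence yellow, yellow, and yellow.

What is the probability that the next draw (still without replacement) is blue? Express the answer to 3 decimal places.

The likelihood of the observed sequence under each hypothesis: P(data | r = 1) = (5/6)(4/5)(3/4) = 1/2; P(data | r = 2) = (4/6)(3/5)(2/4) = 1/5; P(data | r = 3) = (3/6)(2/5)(1/4) = 1/20; P(data | r = 4) = (2/6)(1/5)(0/4) = 0; P(data | r = 5) = (1/6)(0/5) = 0.
Multiplying each by its prior: 1/5 · 1/2 = 1/10, 1/5 · 1/5 = 1/25, 1/5 · 1/20 = 1/100, 1/5 · 0 = 0, 1/5 · 0 = 0; with total 3/20.
Dividing through by the total gives posterior P(r = 1 | data) = 2/3, P(r = 2 | data) = 4/15, P(r = 3 | data) = 1/15, P(r = 4 | data) = 0, P(r = 5 | data) = 0.
The predictive probability is P(blue next | data) = (1/3)(2/3) + (2/3)(4/15) + (1)(1/15) = 7/15.

0.467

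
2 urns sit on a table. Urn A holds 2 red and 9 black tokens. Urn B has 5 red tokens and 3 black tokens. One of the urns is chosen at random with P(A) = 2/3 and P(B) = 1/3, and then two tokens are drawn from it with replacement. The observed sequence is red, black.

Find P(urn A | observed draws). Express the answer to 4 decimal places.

For each hypothesis, P(data | H) works out to: P(data | urn A) = (2/11)(9/11) = 0.14876; P(data | urn B) = (5/8)(3/8) = 0.23438.
Weighting by the prior gives 2/3 · 0.14876 = 0.099174, 1/3 · 0.23438 = 0.078125; these sum to 0.1773.
Therefore the posterior P(urn A | data) = (0.099174) / (0.1773) = 0.55936.

0.5594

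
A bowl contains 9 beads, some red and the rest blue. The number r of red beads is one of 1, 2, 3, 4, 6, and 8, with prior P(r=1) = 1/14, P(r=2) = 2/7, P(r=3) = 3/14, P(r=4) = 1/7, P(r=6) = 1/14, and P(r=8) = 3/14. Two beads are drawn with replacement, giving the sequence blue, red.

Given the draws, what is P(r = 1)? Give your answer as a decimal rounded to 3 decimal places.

0.040

Under each hypothesis, the probability of the observed sequence is: P(data | r = 1) = (8/9)(1/9) = 8/81; P(data | r = 2) = (7/9)(2/9) = 14/81; P(data | r = 3) = (6/9)(3/9) = 2/9; P(data | r = 4) = (5/9)(4/9) = 20/81; P(data | r = 6) = (3/9)(6/9) = 2/9; P(data | r = 8) = (1/9)(8/9) = 8/81.
Multiplying each by its prior: 1/14 · 8/81 = 4/567, 2/7 · 14/81 = 4/81, 3/14 · 2/9 = 1/21, 1/7 · 20/81 = 20/567, 1/14 · 2/9 = 1/63, 3/14 · 8/81 = 4/189; with total 100/567.
Therefore the posterior P(r = 1 | data) = (4/567) / (100/567) = 1/25.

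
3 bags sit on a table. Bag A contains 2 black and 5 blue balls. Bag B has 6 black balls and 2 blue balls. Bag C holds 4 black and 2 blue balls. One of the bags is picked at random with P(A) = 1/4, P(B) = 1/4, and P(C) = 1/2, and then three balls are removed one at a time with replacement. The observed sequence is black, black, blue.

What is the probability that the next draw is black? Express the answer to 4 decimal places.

Under each hypothesis, the probability of the observed sequence is: P(data | bag A) = (2/7)(2/7)(5/7) = 0.058309; P(data | bag B) = (6/8)(6/8)(2/8) = 0.14062; P(data | bag C) = (4/6)(4/6)(2/6) = 0.14815.
Multiplying each by its prior: 1/4 · 0.058309 = 0.014577, 1/4 · 0.14062 = 0.035156, 1/2 · 0.14815 = 0.074074; these sum to 0.12381.
Dividing through by the total gives posterior P(bag A | data) = 0.11774, P(bag B | data) = 0.28396, P(bag C | data) = 0.5983.
So P(black next | data) = Σ P(black next | H) P(H | data) = (2/7)(0.11774) + (3/4)(0.28396) + (2/3)(0.5983) = 0.64548.

0.6455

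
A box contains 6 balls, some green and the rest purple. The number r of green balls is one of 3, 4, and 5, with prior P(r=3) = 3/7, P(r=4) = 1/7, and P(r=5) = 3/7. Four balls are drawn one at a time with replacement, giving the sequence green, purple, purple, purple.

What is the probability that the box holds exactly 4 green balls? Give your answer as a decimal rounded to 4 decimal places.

Under each hypothesis, the probability of the observed sequence is: P(data | r = 3) = (3/6)(3/6)(3/6)(3/6) = 0.0625; P(data | r = 4) = (4/6)(2/6)(2/6)(2/6) = 0.024691; P(data | r = 5) = (5/6)(1/6)(1/6)(1/6) = 0.003858.
The prior-weighted likelihoods are 3/7 · 0.0625 = 0.026786, 1/7 · 0.024691 = 0.0035273, 3/7 · 0.003858 = 0.0016534; summing to 0.031966.
By Bayes' rule, P(r = 4 | data) = (0.0035273) / (0.031966) = 0.11034.

0.1103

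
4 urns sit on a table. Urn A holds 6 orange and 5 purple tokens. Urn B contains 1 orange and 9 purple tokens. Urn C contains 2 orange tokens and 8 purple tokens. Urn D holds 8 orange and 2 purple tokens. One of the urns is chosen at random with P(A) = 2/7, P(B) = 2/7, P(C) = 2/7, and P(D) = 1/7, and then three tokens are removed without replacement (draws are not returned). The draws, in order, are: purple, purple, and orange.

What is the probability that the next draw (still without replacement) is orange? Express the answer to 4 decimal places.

0.2813

For each hypothesis, P(data | H) works out to: P(data | urn A) = (5/11)(4/10)(6/9) = 0.12121; P(data | urn B) = (9/10)(8/9)(1/8) = 0.1; P(data | urn C) = (8/10)(7/9)(2/8) = 0.15556; P(data | urn D) = (2/10)(1/9)(8/8) = 0.022222.
The prior-weighted likelihoods are 2/7 · 0.12121 = 0.034632, 2/7 · 0.1 = 0.028571, 2/7 · 0.15556 = 0.044444, 1/7 · 0.022222 = 0.0031746; summing to 0.11082.
Normalising, the posterior is P(urn A | data) = 0.3125, P(urn B | data) = 0.25781, P(urn C | data) = 0.40104, P(urn D | data) = 0.028646.
So P(orange next | data) = Σ P(orange next | H) P(H | data) = (5/8)(0.3125) + (0)(0.25781) + (1/7)(0.40104) + (1)(0.028646) = 0.28125.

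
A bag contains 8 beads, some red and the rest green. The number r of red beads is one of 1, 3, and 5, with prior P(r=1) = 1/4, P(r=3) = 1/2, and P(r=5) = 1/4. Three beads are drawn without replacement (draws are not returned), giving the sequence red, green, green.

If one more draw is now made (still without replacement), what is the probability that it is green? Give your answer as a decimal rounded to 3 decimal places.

The likelihood of the observed sequence under each hypothesis: P(data | r = 1) = (1/8)(7/7)(6/6) = 1/8; P(data | r = 3) = (3/8)(5/7)(4/6) = 5/28; P(data | r = 5) = (5/8)(3/7)(2/6) = 5/56.
The prior-weighted likelihoods are 1/4 · 1/8 = 1/32, 1/2 · 5/28 = 5/56, 1/4 · 5/56 = 5/224; with total 1/7.
Normalising, the posterior is P(r = 1 | data) = 7/32, P(r = 3 | data) = 5/8, P(r = 5 | data) = 5/32.
So P(green next | data) = Σ P(green next | H) P(H | data) = (1)(7/32) + (3/5)(5/8) + (1/5)(5/32) = 5/8.

0.625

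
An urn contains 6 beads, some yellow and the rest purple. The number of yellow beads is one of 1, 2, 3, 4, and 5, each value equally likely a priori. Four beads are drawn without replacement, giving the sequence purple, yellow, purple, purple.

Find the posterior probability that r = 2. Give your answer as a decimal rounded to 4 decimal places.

Under each hypothesis, the probability of the observed sequence is: P(data | r = 1) = (5/6)(1/5)(4/4)(3/3) = 1/6; P(data | r = 2) = (4/6)(2/5)(3/4)(2/3) = 2/15; P(data | r = 3) = (3/6)(3/5)(2/4)(1/3) = 1/20; P(data | r = 4) = (2/6)(4/5)(1/4)(0/3) = 0; P(data | r = 5) = (1/6)(5/5)(0/4) = 0.
Weighting by the prior gives 1/5 · 1/6 = 1/30, 1/5 · 2/15 = 2/75, 1/5 · 1/20 = 1/100, 1/5 · 0 = 0, 1/5 · 0 = 0; with total 7/100.
Therefore the posterior P(r = 2 | data) = (2/75) / (7/100) = 8/21.

0.3810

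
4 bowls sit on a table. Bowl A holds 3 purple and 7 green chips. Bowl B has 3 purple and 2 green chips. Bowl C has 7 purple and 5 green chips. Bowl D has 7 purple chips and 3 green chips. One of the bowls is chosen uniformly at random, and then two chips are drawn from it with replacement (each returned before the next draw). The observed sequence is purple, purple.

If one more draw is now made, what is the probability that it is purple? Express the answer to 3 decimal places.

0.613

The likelihood of the observed sequence under each hypothesis: P(data | bowl A) = (3/10)(3/10) = 0.09; P(data | bowl B) = (3/5)(3/5) = 0.36; P(data | bowl C) = (7/12)(7/12) = 0.34028; P(data | bowl D) = (7/10)(7/10) = 0.49.
Multiplying each by its prior: 1/4 · 0.09 = 0.0225, 1/4 · 0.36 = 0.09, 1/4 · 0.34028 = 0.085069, 1/4 · 0.49 = 0.1225; summing to 0.32007.
Normalising, the posterior is P(bowl A | data) = 0.070297, P(bowl B | data) = 0.28119, P(bowl C | data) = 0.26578, P(bowl D | data) = 0.38273.
The predictive probability is P(purple next | data) = (3/10)(0.070297) + (3/5)(0.28119) + (7/12)(0.26578) + (7/10)(0.38273) = 0.61275.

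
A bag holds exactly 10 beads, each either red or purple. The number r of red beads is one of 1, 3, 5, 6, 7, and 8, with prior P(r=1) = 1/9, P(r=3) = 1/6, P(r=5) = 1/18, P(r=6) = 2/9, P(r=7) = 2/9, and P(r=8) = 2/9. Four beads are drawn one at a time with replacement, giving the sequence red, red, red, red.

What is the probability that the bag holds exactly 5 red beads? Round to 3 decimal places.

The likelihood of the observed sequence under each hypothesis: P(data | r = 1) = (1/10)(1/10)(1/10)(1/10) = 0.0001; P(data | r = 3) = (3/10)(3/10)(3/10)(3/10) = 0.0081; P(data | r = 5) = (5/10)(5/10)(5/10)(5/10) = 0.0625; P(data | r = 6) = (6/10)(6/10)(6/10)(6/10) = 0.1296; P(data | r = 7) = (7/10)(7/10)(7/10)(7/10) = 0.2401; P(data | r = 8) = (8/10)(8/10)(8/10)(8/10) = 0.4096.
The prior-weighted likelihoods are 1/9 · 0.0001 = 1.1111e-05, 1/6 · 0.0081 = 0.00135, 1/18 · 0.0625 = 0.0034722, 2/9 · 0.1296 = 0.0288, 2/9 · 0.2401 = 0.053356, 2/9 · 0.4096 = 0.091022; with total 0.17801.
By Bayes' rule, P(r = 5 | data) = (0.0034722) / (0.17801) = 0.019506.

0.020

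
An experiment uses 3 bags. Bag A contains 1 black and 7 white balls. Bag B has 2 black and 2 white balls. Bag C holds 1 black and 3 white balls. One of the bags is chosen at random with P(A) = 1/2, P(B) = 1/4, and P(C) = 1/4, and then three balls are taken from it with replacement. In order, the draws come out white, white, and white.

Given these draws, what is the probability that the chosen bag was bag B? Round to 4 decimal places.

0.0663

The likelihood of the observed sequence under each hypothesis: P(data | bag A) = (7/8)(7/8)(7/8) = 0.66992; P(data | bag B) = (2/4)(2/4)(2/4) = 0.125; P(data | bag C) = (3/4)(3/4)(3/4) = 0.42188.
Weighting by the prior gives 1/2 · 0.66992 = 0.33496, 1/4 · 0.125 = 0.03125, 1/4 · 0.42188 = 0.10547; with total 0.47168.
Hence P(bag B | data) = (0.03125) / (0.47168) = 0.066253.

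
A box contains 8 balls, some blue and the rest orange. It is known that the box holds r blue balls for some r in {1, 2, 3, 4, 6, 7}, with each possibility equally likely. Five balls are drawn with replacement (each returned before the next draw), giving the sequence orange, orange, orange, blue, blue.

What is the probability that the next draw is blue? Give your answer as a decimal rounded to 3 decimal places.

The likelihood of the observed sequence under each hypothesis: P(data | r = 1) = (7/8)(7/8)(7/8)(1/8)(1/8) = 0.010468; P(data | r = 2) = (6/8)(6/8)(6/8)(2/8)(2/8) = 0.026367; P(data | r = 3) = (5/8)(5/8)(5/8)(3/8)(3/8) = 0.034332; P(data | r = 4) = (4/8)(4/8)(4/8)(4/8)(4/8) = 0.03125; P(data | r = 6) = (2/8)(2/8)(2/8)(6/8)(6/8) = 0.0087891; P(data | r = 7) = (1/8)(1/8)(1/8)(7/8)(7/8) = 0.0014954.
The prior-weighted likelihoods are 1/6 · 0.010468 = 0.0017446, 1/6 · 0.026367 = 0.0043945, 1/6 · 0.034332 = 0.005722, 1/6 · 0.03125 = 0.0052083, 1/6 · 0.0087891 = 0.0014648, 1/6 · 0.0014954 = 0.00024923; with total 0.018784.
The posterior is then P(r = 1 | data) = 0.092878, P(r = 2 | data) = 0.23396, P(r = 3 | data) = 0.30463, P(r = 4 | data) = 0.27728, P(r = 6 | data) = 0.077985, P(r = 7 | data) = 0.013268.
The predictive probability is P(blue next | data) = (1/8)(0.092878) + (1/4)(0.23396) + (3/8)(0.30463) + (1/2)(0.27728) + (3/4)(0.077985) + (7/8)(0.013268) = 0.39307.

0.393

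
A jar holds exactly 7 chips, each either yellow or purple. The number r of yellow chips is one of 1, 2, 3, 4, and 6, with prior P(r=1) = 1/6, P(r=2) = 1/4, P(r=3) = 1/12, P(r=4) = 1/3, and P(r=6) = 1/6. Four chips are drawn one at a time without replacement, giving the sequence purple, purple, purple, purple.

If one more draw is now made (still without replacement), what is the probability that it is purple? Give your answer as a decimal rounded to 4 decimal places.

0.5435

Compute the likelihood of the observed sequence for each case: P(data | r = 1) = (6/7)(5/6)(4/5)(3/4) = 3/7; P(data | r = 2) = (5/7)(4/6)(3/5)(2/4) = 1/7; P(data | r = 3) = (4/7)(3/6)(2/5)(1/4) = 1/35; P(data | r = 4) = (3/7)(2/6)(1/5)(0/4) = 0; P(data | r = 6) = (1/7)(0/6) = 0.
Multiplying each by its prior: 1/6 · 3/7 = 1/14, 1/4 · 1/7 = 1/28, 1/12 · 1/35 = 1/420, 1/3 · 0 = 0, 1/6 · 0 = 0; summing to 23/210.
Dividing through by the total gives posterior P(r = 1 | data) = 15/23, P(r = 2 | data) = 15/46, P(r = 3 | data) = 1/46, P(r = 4 | data) = 0, P(r = 6 | data) = 0.
So P(purple next | data) = Σ P(purple next | H) P(H | data) = (2/3)(15/23) + (1/3)(15/46) + (0)(1/46) = 25/46.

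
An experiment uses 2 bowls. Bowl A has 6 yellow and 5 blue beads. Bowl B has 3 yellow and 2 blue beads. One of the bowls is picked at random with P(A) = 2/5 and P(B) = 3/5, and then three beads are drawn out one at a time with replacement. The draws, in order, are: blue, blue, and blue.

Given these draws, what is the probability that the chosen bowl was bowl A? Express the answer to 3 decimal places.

0.495

For each hypothesis, P(data | H) works out to: P(data | bowl A) = (5/11)(5/11)(5/11) = 0.093914; P(data | bowl B) = (2/5)(2/5)(2/5) = 0.064.
The prior-weighted likelihoods are 2/5 · 0.093914 = 0.037566, 3/5 · 0.064 = 0.0384; with total 0.075966.
So P(bowl A | data) = (0.037566) / (0.075966) = 0.49451.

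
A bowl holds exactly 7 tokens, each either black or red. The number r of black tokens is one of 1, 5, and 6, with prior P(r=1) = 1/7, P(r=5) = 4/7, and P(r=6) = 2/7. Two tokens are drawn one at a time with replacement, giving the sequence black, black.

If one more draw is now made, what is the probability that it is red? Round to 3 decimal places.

Under each hypothesis, the probability of the observed sequence is: P(data | r = 1) = (1/7)(1/7) = 1/49; P(data | r = 5) = (5/7)(5/7) = 25/49; P(data | r = 6) = (6/7)(6/7) = 36/49.
The prior-weighted likelihoods are 1/7 · 1/49 = 1/343, 4/7 · 25/49 = 100/343, 2/7 · 36/49 = 72/343; summing to 173/343.
Dividing through by the total gives posterior P(r = 1 | data) = 0.0057803, P(r = 5 | data) = 0.57803, P(r = 6 | data) = 0.41618.
So P(red next | data) = Σ P(red next | H) P(H | data) = (6/7)(0.0057803) + (2/7)(0.57803) + (1/7)(0.41618) = 0.22956.

0.230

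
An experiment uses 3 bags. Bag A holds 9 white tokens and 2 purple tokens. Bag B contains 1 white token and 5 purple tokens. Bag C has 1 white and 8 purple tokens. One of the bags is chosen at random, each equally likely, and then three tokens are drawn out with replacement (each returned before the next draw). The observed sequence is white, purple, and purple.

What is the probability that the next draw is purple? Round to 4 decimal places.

For each hypothesis, P(data | H) works out to: P(data | bag A) = (9/11)(2/11)(2/11) = 0.027047; P(data | bag B) = (1/6)(5/6)(5/6) = 0.11574; P(data | bag C) = (1/9)(8/9)(8/9) = 0.087791.
The prior-weighted likelihoods are 1/3 · 0.027047 = 0.0090158, 1/3 · 0.11574 = 0.03858, 1/3 · 0.087791 = 0.029264; with total 0.07686.
Normalising, the posterior is P(bag A | data) = 0.1173, P(bag B | data) = 0.50196, P(bag C | data) = 0.38074.
The predictive probability is P(purple next | data) = (2/11)(0.1173) + (5/6)(0.50196) + (8/9)(0.38074) = 0.77806.

0.7781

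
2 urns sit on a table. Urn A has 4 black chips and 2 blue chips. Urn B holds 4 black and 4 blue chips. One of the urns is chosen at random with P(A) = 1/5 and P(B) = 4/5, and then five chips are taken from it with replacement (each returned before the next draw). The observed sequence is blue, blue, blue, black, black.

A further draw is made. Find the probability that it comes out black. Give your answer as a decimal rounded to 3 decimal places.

0.519

The likelihood of the observed sequence under each hypothesis: P(data | urn A) = (2/6)(2/6)(2/6)(4/6)(4/6) = 0.016461; P(data | urn B) = (4/8)(4/8)(4/8)(4/8)(4/8) = 0.03125.
Multiplying each by its prior: 1/5 · 0.016461 = 0.0032922, 4/5 · 0.03125 = 0.025; these sum to 0.028292.
Normalising, the posterior is P(urn A | data) = 0.11636, P(urn B | data) = 0.88364.
So P(black next | data) = Σ P(black next | H) P(H | data) = (2/3)(0.11636) + (1/2)(0.88364) = 0.51939.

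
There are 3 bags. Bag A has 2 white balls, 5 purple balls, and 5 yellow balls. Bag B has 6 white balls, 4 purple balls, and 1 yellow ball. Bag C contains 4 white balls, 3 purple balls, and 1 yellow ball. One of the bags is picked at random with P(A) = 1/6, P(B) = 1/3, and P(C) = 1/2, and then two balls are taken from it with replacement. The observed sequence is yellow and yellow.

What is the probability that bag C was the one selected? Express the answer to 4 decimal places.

The likelihood of the observed sequence under each hypothesis: P(data | bag A) = (5/12)(5/12) = 0.17361; P(data | bag B) = (1/11)(1/11) = 0.0082645; P(data | bag C) = (1/8)(1/8) = 0.015625.
Weighting by the prior gives 1/6 · 0.17361 = 0.028935, 1/3 · 0.0082645 = 0.0027548, 1/2 · 0.015625 = 0.0078125; with total 0.039503.
Hence P(bag C | data) = (0.0078125) / (0.039503) = 0.19777.

0.1978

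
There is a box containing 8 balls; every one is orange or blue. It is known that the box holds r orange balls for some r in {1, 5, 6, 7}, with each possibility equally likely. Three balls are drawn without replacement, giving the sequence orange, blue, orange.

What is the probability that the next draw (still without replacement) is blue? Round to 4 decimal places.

Under each hypothesis, the probability of the observed sequence is: P(data | r = 1) = (1/8)(7/7)(0/6) = 0; P(data | r = 5) = (5/8)(3/7)(4/6) = 5/28; P(data | r = 6) = (6/8)(2/7)(5/6) = 5/28; P(data | r = 7) = (7/8)(1/7)(6/6) = 1/8.
Weighting by the prior gives 1/4 · 0 = 0, 1/4 · 5/28 = 5/112, 1/4 · 5/28 = 5/112, 1/4 · 1/8 = 1/32; with total 27/224.
Normalising, the posterior is P(r = 1 | data) = 0, P(r = 5 | data) = 10/27, P(r = 6 | data) = 10/27, P(r = 7 | data) = 7/27.
The predictive probability is P(blue next | data) = (2/5)(10/27) + (1/5)(10/27) + (0)(7/27) = 2/9.

0.2222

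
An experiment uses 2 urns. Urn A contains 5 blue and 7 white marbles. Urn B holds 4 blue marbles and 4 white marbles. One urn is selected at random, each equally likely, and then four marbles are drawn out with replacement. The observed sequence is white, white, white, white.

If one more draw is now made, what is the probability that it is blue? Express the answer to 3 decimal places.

0.446

The likelihood of the observed sequence under each hypothesis: P(data | urn A) = (7/12)(7/12)(7/12)(7/12) = 0.11579; P(data | urn B) = (4/8)(4/8)(4/8)(4/8) = 0.0625.
The prior-weighted likelihoods are 1/2 · 0.11579 = 0.057894, 1/2 · 0.0625 = 0.03125; with total 0.089144.
The posterior is then P(urn A | data) = 0.64945, P(urn B | data) = 0.35055.
The predictive probability is P(blue next | data) = (5/12)(0.64945) + (1/2)(0.35055) = 0.44588.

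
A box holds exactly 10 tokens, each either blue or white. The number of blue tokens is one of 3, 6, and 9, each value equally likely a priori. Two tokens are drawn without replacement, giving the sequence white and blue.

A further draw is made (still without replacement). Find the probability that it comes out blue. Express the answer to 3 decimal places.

0.542

For each hypothesis, P(data | H) works out to: P(data | r = 3) = (7/10)(3/9) = 7/30; P(data | r = 6) = (4/10)(6/9) = 4/15; P(data | r = 9) = (1/10)(9/9) = 1/10.
The prior-weighted likelihoods are 1/3 · 7/30 = 7/90, 1/3 · 4/15 = 4/45, 1/3 · 1/10 = 1/30; summing to 1/5.
The posterior is then P(r = 3 | data) = 7/18, P(r = 6 | data) = 4/9, P(r = 9 | data) = 1/6.
Averaging over the posterior, P(blue next | data) = (1/4)(7/18) + (5/8)(4/9) + (1)(1/6) = 13/24.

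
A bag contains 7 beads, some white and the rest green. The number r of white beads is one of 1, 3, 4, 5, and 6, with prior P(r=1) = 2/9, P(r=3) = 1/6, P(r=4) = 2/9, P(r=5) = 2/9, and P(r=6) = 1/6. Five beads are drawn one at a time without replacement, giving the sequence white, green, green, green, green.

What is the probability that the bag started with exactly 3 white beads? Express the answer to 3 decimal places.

0.130

Compute the likelihood of the observed sequence for each case: P(data | r = 1) = (1/7)(6/6)(5/5)(4/4)(3/3) = 1/7; P(data | r = 3) = (3/7)(4/6)(3/5)(2/4)(1/3) = 1/35; P(data | r = 4) = (4/7)(3/6)(2/5)(1/4)(0/3) = 0; P(data | r = 5) = (5/7)(2/6)(1/5)(0/4) = 0; P(data | r = 6) = (6/7)(1/6)(0/5) = 0.
Multiplying each by its prior: 2/9 · 1/7 = 2/63, 1/6 · 1/35 = 1/210, 2/9 · 0 = 0, 2/9 · 0 = 0, 1/6 · 0 = 0; summing to 23/630.
Hence P(r = 3 | data) = (1/210) / (23/630) = 3/23.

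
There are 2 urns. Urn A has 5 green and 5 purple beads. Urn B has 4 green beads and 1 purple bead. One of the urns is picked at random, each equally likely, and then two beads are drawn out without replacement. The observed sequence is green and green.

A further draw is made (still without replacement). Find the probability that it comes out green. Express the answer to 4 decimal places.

0.5878

Compute the likelihood of the observed sequence for each case: P(data | urn A) = (5/10)(4/9) = 2/9; P(data | urn B) = (4/5)(3/4) = 3/5.
Weighting by the prior gives 1/2 · 2/9 = 1/9, 1/2 · 3/5 = 3/10; with total 37/90.
Dividing through by the total gives posterior P(urn A | data) = 10/37, P(urn B | data) = 27/37.
Averaging over the posterior, P(green next | data) = (3/8)(10/37) + (2/3)(27/37) = 87/148.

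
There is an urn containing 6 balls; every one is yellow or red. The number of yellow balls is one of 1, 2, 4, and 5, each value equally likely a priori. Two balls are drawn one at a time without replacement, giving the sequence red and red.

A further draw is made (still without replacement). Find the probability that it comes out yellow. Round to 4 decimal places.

0.3824

The likelihood of the observed sequence under each hypothesis: P(data | r = 1) = (5/6)(4/5) = 2/3; P(data | r = 2) = (4/6)(3/5) = 2/5; P(data | r = 4) = (2/6)(1/5) = 1/15; P(data | r = 5) = (1/6)(0/5) = 0.
Weighting by the prior gives 1/4 · 2/3 = 1/6, 1/4 · 2/5 = 1/10, 1/4 · 1/15 = 1/60, 1/4 · 0 = 0; summing to 17/60.
Normalising, the posterior is P(r = 1 | data) = 10/17, P(r = 2 | data) = 6/17, P(r = 4 | data) = 1/17, P(r = 5 | data) = 0.
So P(yellow next | data) = Σ P(yellow next | H) P(H | data) = (1/4)(10/17) + (1/2)(6/17) + (1)(1/17) = 13/34.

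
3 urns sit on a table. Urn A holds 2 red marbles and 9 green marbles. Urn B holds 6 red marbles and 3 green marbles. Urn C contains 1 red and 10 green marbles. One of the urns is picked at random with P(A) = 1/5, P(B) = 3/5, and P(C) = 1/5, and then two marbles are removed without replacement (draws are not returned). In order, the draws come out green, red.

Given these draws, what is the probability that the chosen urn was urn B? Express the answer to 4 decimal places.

For each hypothesis, P(data | H) works out to: P(data | urn A) = (9/11)(2/10) = 0.16364; P(data | urn B) = (3/9)(6/8) = 0.25; P(data | urn C) = (10/11)(1/10) = 0.090909.
Weighting by the prior gives 1/5 · 0.16364 = 0.032727, 3/5 · 0.25 = 0.15, 1/5 · 0.090909 = 0.018182; summing to 0.20091.
Therefore the posterior P(urn B | data) = (0.15) / (0.20091) = 0.74661.

0.7466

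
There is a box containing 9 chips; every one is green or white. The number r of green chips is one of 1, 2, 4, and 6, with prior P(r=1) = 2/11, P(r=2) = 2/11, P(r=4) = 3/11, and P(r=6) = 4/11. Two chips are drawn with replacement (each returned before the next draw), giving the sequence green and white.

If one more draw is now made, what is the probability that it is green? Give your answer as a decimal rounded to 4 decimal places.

0.4697

The likelihood of the observed sequence under each hypothesis: P(data | r = 1) = (1/9)(8/9) = 8/81; P(data | r = 2) = (2/9)(7/9) = 14/81; P(data | r = 4) = (4/9)(5/9) = 20/81; P(data | r = 6) = (6/9)(3/9) = 2/9.
Multiplying each by its prior: 2/11 · 8/81 = 16/891, 2/11 · 14/81 = 28/891, 3/11 · 20/81 = 20/297, 4/11 · 2/9 = 8/99; these sum to 16/81.
Normalising, the posterior is P(r = 1 | data) = 1/11, P(r = 2 | data) = 7/44, P(r = 4 | data) = 15/44, P(r = 6 | data) = 9/22.
Averaging over the posterior, P(green next | data) = (1/9)(1/11) + (2/9)(7/44) + (4/9)(15/44) + (2/3)(9/22) = 31/66.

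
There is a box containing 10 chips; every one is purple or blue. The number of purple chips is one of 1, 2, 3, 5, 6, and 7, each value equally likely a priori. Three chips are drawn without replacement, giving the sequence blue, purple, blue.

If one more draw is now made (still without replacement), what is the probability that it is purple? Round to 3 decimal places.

0.375

Compute the likelihood of the observed sequence for each case: P(data | r = 1) = (9/10)(1/9)(8/8) = 0.1; P(data | r = 2) = (8/10)(2/9)(7/8) = 0.15556; P(data | r = 3) = (7/10)(3/9)(6/8) = 0.175; P(data | r = 5) = (5/10)(5/9)(4/8) = 0.13889; P(data | r = 6) = (4/10)(6/9)(3/8) = 0.1; P(data | r = 7) = (3/10)(7/9)(2/8) = 0.058333.
The prior-weighted likelihoods are 1/6 · 0.1 = 0.016667, 1/6 · 0.15556 = 0.025926, 1/6 · 0.175 = 0.029167, 1/6 · 0.13889 = 0.023148, 1/6 · 0.1 = 0.016667, 1/6 · 0.058333 = 0.0097222; summing to 0.1213.
Dividing through by the total gives posterior P(r = 1 | data) = 0.1374, P(r = 2 | data) = 0.21374, P(r = 3 | data) = 0.24046, P(r = 5 | data) = 0.19084, P(r = 6 | data) = 0.1374, P(r = 7 | data) = 0.080153.
Averaging over the posterior, P(purple next | data) = (0)(0.1374) + (1/7)(0.21374) + (2/7)(0.24046) + (4/7)(0.19084) + (5/7)(0.1374) + (6/7)(0.080153) = 0.37514.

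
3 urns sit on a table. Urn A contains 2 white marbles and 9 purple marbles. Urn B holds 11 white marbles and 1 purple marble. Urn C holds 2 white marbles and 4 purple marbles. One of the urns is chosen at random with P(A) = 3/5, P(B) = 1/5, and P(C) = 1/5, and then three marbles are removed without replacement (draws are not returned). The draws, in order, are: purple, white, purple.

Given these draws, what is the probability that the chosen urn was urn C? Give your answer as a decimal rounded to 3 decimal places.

For each hypothesis, P(data | H) works out to: P(data | urn A) = (9/11)(2/10)(8/9) = 8/55; P(data | urn B) = (1/12)(11/11)(0/10) = 0; P(data | urn C) = (4/6)(2/5)(3/4) = 1/5.
Weighting by the prior gives 3/5 · 8/55 = 24/275, 1/5 · 0 = 0, 1/5 · 1/5 = 1/25; with total 7/55.
Hence P(urn C | data) = (1/25) / (7/55) = 11/35.

0.314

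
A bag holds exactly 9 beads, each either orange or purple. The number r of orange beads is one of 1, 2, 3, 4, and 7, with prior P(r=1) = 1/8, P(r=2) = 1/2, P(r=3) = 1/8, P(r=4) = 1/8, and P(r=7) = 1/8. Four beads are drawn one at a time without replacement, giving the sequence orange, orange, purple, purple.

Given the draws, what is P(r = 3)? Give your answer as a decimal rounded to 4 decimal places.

0.2143

Under each hypothesis, the probability of the observed sequence is: P(data | r = 1) = (1/9)(0/8) = 0; P(data | r = 2) = (2/9)(1/8)(7/7)(6/6) = 1/36; P(data | r = 3) = (3/9)(2/8)(6/7)(5/6) = 5/84; P(data | r = 4) = (4/9)(3/8)(5/7)(4/6) = 5/63; P(data | r = 7) = (7/9)(6/8)(2/7)(1/6) = 1/36.
Multiplying each by its prior: 1/8 · 0 = 0, 1/2 · 1/36 = 1/72, 1/8 · 5/84 = 5/672, 1/8 · 5/63 = 5/504, 1/8 · 1/36 = 1/288; these sum to 5/144.
So P(r = 3 | data) = (5/672) / (5/144) = 3/14.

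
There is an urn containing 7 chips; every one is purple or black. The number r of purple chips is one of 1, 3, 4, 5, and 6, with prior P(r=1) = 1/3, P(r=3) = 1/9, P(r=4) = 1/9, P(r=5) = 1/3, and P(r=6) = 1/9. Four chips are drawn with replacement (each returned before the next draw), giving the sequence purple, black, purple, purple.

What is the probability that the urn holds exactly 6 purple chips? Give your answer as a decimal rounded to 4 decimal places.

Under each hypothesis, the probability of the observed sequence is: P(data | r = 1) = (1/7)(6/7)(1/7)(1/7) = 0.002499; P(data | r = 3) = (3/7)(4/7)(3/7)(3/7) = 0.044981; P(data | r = 4) = (4/7)(3/7)(4/7)(4/7) = 0.079967; P(data | r = 5) = (5/7)(2/7)(5/7)(5/7) = 0.10412; P(data | r = 6) = (6/7)(1/7)(6/7)(6/7) = 0.089963.
Weighting by the prior gives 1/3 · 0.002499 = 0.00083299, 1/9 · 0.044981 = 0.0049979, 1/9 · 0.079967 = 0.0088852, 1/3 · 0.10412 = 0.034708, 1/9 · 0.089963 = 0.0099958; summing to 0.05942.
Therefore the posterior P(r = 6 | data) = (0.0099958) / (0.05942) = 0.16822.

0.1682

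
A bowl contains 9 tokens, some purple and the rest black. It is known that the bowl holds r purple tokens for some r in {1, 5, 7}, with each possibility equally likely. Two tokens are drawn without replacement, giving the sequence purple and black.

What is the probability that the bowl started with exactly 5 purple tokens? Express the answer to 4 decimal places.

0.4762

Under each hypothesis, the probability of the observed sequence is: P(data | r = 1) = (1/9)(8/8) = 1/9; P(data | r = 5) = (5/9)(4/8) = 5/18; P(data | r = 7) = (7/9)(2/8) = 7/36.
The prior-weighted likelihoods are 1/3 · 1/9 = 1/27, 1/3 · 5/18 = 5/54, 1/3 · 7/36 = 7/108; with total 7/36.
Therefore the posterior P(r = 5 | data) = (5/54) / (7/36) = 10/21.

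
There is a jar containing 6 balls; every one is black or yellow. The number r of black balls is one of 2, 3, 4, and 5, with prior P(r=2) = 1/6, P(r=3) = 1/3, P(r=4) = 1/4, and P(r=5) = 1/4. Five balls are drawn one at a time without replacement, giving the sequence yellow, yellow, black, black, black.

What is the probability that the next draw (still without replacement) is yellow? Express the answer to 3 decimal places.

For each hypothesis, P(data | H) works out to: P(data | r = 2) = (4/6)(3/5)(2/4)(1/3)(0/2) = 0; P(data | r = 3) = (3/6)(2/5)(3/4)(2/3)(1/2) = 1/20; P(data | r = 4) = (2/6)(1/5)(4/4)(3/3)(2/2) = 1/15; P(data | r = 5) = (1/6)(0/5) = 0.
The prior-weighted likelihoods are 1/6 · 0 = 0, 1/3 · 1/20 = 1/60, 1/4 · 1/15 = 1/60, 1/4 · 0 = 0; with total 1/30.
Normalising, the posterior is P(r = 2 | data) = 0, P(r = 3 | data) = 1/2, P(r = 4 | data) = 1/2, P(r = 5 | data) = 0.
So P(yellow next | data) = Σ P(yellow next | H) P(H | data) = (1)(1/2) + (0)(1/2) = 1/2.

0.500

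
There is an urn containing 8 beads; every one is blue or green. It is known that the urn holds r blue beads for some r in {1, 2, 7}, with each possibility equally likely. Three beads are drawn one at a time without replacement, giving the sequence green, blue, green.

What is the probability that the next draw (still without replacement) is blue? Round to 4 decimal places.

0.1176

For each hypothesis, P(data | H) works out to: P(data | r = 1) = (7/8)(1/7)(6/6) = 1/8; P(data | r = 2) = (6/8)(2/7)(5/6) = 5/28; P(data | r = 7) = (1/8)(7/7)(0/6) = 0.
Weighting by the prior gives 1/3 · 1/8 = 1/24, 1/3 · 5/28 = 5/84, 1/3 · 0 = 0; summing to 17/168.
Dividing through by the total gives posterior P(r = 1 | data) = 7/17, P(r = 2 | data) = 10/17, P(r = 7 | data) = 0.
So P(blue next | data) = Σ P(blue next | H) P(H | data) = (0)(7/17) + (1/5)(10/17) = 2/17.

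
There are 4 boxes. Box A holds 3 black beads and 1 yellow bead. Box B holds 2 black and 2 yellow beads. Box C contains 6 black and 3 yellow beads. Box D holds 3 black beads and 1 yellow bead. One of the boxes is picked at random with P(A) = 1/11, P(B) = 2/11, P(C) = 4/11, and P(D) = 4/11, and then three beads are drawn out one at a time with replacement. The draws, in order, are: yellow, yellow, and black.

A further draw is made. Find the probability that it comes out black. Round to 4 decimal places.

Under each hypothesis, the probability of the observed sequence is: P(data | box A) = (1/4)(1/4)(3/4) = 0.046875; P(data | box B) = (2/4)(2/4)(2/4) = 0.125; P(data | box C) = (3/9)(3/9)(6/9) = 0.074074; P(data | box D) = (1/4)(1/4)(3/4) = 0.046875.
The prior-weighted likelihoods are 1/11 · 0.046875 = 0.0042614, 2/11 · 0.125 = 0.022727, 4/11 · 0.074074 = 0.026936, 4/11 · 0.046875 = 0.017045; with total 0.07097.
Dividing through by the total gives posterior P(box A | data) = 0.060044, P(box B | data) = 0.32024, P(box C | data) = 0.37954, P(box D | data) = 0.24018.
The predictive probability is P(black next | data) = (3/4)(0.060044) + (1/2)(0.32024) + (2/3)(0.37954) + (3/4)(0.24018) = 0.63831.

0.6383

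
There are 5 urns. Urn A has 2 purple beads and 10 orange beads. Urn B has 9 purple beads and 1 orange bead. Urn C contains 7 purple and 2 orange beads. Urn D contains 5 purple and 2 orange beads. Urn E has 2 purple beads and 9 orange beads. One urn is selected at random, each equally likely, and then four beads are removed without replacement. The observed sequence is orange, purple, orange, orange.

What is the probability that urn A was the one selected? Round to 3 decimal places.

0.488

Under each hypothesis, the probability of the observed sequence is: P(data | urn A) = (10/12)(2/11)(9/10)(8/9) = 4/33; P(data | urn B) = (1/10)(9/9)(0/8) = 0; P(data | urn C) = (2/9)(7/8)(1/7)(0/6) = 0; P(data | urn D) = (2/7)(5/6)(1/5)(0/4) = 0; P(data | urn E) = (9/11)(2/10)(8/9)(7/8) = 7/55.
The prior-weighted likelihoods are 1/5 · 4/33 = 4/165, 1/5 · 0 = 0, 1/5 · 0 = 0, 1/5 · 0 = 0, 1/5 · 7/55 = 7/275; with total 41/825.
So P(urn A | data) = (4/165) / (41/825) = 20/41.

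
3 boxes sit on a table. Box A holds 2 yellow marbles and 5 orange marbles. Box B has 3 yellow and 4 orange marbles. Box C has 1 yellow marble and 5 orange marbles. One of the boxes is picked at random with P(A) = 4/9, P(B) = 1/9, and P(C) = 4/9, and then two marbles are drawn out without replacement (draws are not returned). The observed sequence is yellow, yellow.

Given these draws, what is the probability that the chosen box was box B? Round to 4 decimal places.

For each hypothesis, P(data | H) works out to: P(data | box A) = (2/7)(1/6) = 1/21; P(data | box B) = (3/7)(2/6) = 1/7; P(data | box C) = (1/6)(0/5) = 0.
Weighting by the prior gives 4/9 · 1/21 = 4/189, 1/9 · 1/7 = 1/63, 4/9 · 0 = 0; with total 1/27.
Hence P(box B | data) = (1/63) / (1/27) = 3/7.

0.4286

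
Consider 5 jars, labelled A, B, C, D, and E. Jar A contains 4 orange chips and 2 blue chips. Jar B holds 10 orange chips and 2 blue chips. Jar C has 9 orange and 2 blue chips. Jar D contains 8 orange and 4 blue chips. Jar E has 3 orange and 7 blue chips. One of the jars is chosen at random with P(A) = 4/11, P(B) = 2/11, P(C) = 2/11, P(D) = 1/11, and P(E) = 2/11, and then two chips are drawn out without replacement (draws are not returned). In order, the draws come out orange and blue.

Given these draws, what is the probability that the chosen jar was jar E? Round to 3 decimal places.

For each hypothesis, P(data | H) works out to: P(data | jar A) = (4/6)(2/5) = 0.26667; P(data | jar B) = (10/12)(2/11) = 0.15152; P(data | jar C) = (9/11)(2/10) = 0.16364; P(data | jar D) = (8/12)(4/11) = 0.24242; P(data | jar E) = (3/10)(7/9) = 0.23333.
The prior-weighted likelihoods are 4/11 · 0.26667 = 0.09697, 2/11 · 0.15152 = 0.027548, 2/11 · 0.16364 = 0.029752, 1/11 · 0.24242 = 0.022039, 2/11 · 0.23333 = 0.042424; with total 0.21873.
So P(jar E | data) = (0.042424) / (0.21873) = 0.19395.

0.194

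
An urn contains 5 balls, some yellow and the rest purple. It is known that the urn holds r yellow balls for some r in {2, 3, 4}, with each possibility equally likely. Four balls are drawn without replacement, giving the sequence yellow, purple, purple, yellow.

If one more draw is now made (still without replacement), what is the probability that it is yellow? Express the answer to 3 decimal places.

Under each hypothesis, the probability of the observed sequence is: P(data | r = 2) = (2/5)(3/4)(2/3)(1/2) = 1/10; P(data | r = 3) = (3/5)(2/4)(1/3)(2/2) = 1/10; P(data | r = 4) = (4/5)(1/4)(0/3) = 0.
Weighting by the prior gives 1/3 · 1/10 = 1/30, 1/3 · 1/10 = 1/30, 1/3 · 0 = 0; with total 1/15.
Normalising, the posterior is P(r = 2 | data) = 1/2, P(r = 3 | data) = 1/2, P(r = 4 | data) = 0.
Averaging over the posterior, P(yellow next | data) = (0)(1/2) + (1)(1/2) = 1/2.

0.500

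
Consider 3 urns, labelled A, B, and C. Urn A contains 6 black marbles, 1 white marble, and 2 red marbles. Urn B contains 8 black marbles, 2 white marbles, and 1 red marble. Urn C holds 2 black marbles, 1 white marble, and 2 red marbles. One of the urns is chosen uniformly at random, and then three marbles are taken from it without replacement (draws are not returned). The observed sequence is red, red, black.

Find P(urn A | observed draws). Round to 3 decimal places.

Under each hypothesis, the probability of the observed sequence is: P(data | urn A) = (2/9)(1/8)(6/7) = 1/42; P(data | urn B) = (1/11)(0/10) = 0; P(data | urn C) = (2/5)(1/4)(2/3) = 1/15.
The prior-weighted likelihoods are 1/3 · 1/42 = 1/126, 1/3 · 0 = 0, 1/3 · 1/15 = 1/45; with total 19/630.
By Bayes' rule, P(urn A | data) = (1/126) / (19/630) = 5/19.

0.263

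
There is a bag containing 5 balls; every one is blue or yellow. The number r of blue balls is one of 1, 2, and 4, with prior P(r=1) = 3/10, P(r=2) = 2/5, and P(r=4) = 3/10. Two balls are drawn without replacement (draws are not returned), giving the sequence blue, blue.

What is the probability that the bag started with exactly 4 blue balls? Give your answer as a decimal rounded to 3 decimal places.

0.818

Compute the likelihood of the observed sequence for each case: P(data | r = 1) = (1/5)(0/4) = 0; P(data | r = 2) = (2/5)(1/4) = 1/10; P(data | r = 4) = (4/5)(3/4) = 3/5.
Weighting by the prior gives 3/10 · 0 = 0, 2/5 · 1/10 = 1/25, 3/10 · 3/5 = 9/50; these sum to 11/50.
Hence P(r = 4 | data) = (9/50) / (11/50) = 9/11.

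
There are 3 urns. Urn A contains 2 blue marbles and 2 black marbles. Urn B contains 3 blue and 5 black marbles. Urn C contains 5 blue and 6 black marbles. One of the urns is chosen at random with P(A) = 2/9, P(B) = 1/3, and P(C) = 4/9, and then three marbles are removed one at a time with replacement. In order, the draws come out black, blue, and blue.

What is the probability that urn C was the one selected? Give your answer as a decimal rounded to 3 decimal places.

0.467

The likelihood of the observed sequence under each hypothesis: P(data | urn A) = (2/4)(2/4)(2/4) = 0.125; P(data | urn B) = (5/8)(3/8)(3/8) = 0.087891; P(data | urn C) = (6/11)(5/11)(5/11) = 0.1127.
Multiplying each by its prior: 2/9 · 0.125 = 0.027778, 1/3 · 0.087891 = 0.029297, 4/9 · 0.1127 = 0.050088; these sum to 0.10716.
Hence P(urn C | data) = (0.050088) / (0.10716) = 0.4674.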